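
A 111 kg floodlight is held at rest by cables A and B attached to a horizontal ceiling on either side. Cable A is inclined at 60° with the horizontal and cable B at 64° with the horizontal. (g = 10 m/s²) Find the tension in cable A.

T_A ≈ 587 N

Weight W = 111 × 10 = 1110 N acts straight down.
Horizontal: T_A cos 60° = T_B cos 64°  →  T_B = 1.141 T_A.
Vertical: T_A sin 60° + T_B sin 64° = 1110.
Substituting the horizontal relation into the vertical equation gives 1.891 T_A = 1110, so T_A = 586.9 N.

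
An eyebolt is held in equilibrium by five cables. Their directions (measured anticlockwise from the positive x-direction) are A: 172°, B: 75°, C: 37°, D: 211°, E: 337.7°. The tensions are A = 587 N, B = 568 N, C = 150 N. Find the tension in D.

T_D ≈ 683 N

Resolve: ΣF_x = 587 cos 172° + 568 cos 75° + 150 cos 37° + T_D cos 211° + T_E cos 337.7° = 0.
        ΣF_y = 587 sin 172° + 568 sin 75° + 150 sin 37° + T_D sin 211° + T_E sin 337.7° = 0.
The known terms sum to (-314.5, 720.6) N, so -0.8572 T_D + 0.9252 T_E = 314.5 and -0.5150 T_D − 0.3795 T_E = -720.6.
Solving simultaneously: T_D = 682.7 N, T_E = 972.4 N.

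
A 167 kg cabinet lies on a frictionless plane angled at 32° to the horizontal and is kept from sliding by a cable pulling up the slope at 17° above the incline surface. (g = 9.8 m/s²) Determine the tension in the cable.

Take axes along and perpendicular to the incline. Weight components: W sin 32° = 867.3 N down-slope, W cos 32° = 1388 N into the surface.
Along incline: T cos 17° = W sin 32° → T = 906.9 N.
Perpendicular: N = W cos 32° − T sin 17° = 1123 N.

T ≈ 907 N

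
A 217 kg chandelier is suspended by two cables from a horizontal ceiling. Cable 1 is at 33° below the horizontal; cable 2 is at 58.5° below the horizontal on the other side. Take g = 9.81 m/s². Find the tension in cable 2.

T_2 ≈ 1790 N

Weight W = 217 × 9.81 = 2129 N acts straight down.
Horizontal: T_1 cos 33° = T_2 cos 58.5°  →  T_1 = 0.623 T_2.
Vertical: T_1 sin 33° + T_2 sin 58.5° = 2129.
Substituting the horizontal relation into the vertical equation gives 1.192 T_2 = 2129, so T_2 = 1786 N.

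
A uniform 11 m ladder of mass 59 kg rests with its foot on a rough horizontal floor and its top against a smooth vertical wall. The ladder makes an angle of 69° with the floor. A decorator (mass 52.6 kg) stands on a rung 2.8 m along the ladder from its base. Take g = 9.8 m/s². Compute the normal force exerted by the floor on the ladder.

N_floor ≈ 1090 N

ΣF_y = 0: N_floor = 59×9.8 + 52.6×9.8 = 1093.7 N.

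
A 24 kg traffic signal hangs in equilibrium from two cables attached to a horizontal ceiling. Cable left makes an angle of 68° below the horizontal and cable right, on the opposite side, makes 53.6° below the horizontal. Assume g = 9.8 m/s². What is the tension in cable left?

T_left ≈ 164 N

Weight W = 24 × 9.8 = 235.2 N acts straight down.
Horizontal: T_left cos 68° = T_right cos 53.6°  →  T_right = 0.6313 T_left.
Vertical: T_left sin 68° + T_right sin 53.6° = 235.2.
Substituting the horizontal relation into the vertical equation gives 1.435 T_left = 235.2, so T_left = 163.9 N.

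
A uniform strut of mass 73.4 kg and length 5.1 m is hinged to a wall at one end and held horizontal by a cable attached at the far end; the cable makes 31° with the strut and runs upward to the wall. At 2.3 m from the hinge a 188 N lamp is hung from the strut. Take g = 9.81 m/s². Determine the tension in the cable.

Take torques about the hinge: T sin 31° · 5.1 = 73.4×9.81×2.55 + 188×2.3 = 2268.5 N·m.
So T = 2268.5 / (0.5150 × 5.1) = 863.65 N.

T ≈ 864 N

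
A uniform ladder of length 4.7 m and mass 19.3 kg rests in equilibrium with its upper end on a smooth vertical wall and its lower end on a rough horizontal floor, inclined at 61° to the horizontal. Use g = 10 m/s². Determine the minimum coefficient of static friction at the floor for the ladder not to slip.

μ_min ≈ 0.277

ΣF_y = 0: N_floor = 19.3×10 = 193 N.
Torques about the foot: N_wall · 4.7 sin 61° = 19.3×10×2.35 cos 61° → N_wall = 53.491 N.
ΣF_x = 0: f_floor = N_wall = 53.491 N.
μ_min = f_floor / N_floor = 53.491 / 193 = 0.2772.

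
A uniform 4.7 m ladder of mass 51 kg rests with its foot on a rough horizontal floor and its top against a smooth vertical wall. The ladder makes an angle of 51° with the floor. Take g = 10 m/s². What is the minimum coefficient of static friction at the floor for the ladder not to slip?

μ_min ≈ 0.405

ΣF_y = 0: N_floor = 51×10 = 510 N.
Torques about the foot: N_wall · 4.7 sin 51° = 51×10×2.35 cos 51° → N_wall = 206.49 N.
ΣF_x = 0: f_floor = N_wall = 206.49 N.
μ_min = f_floor / N_floor = 206.49 / 510 = 0.4049.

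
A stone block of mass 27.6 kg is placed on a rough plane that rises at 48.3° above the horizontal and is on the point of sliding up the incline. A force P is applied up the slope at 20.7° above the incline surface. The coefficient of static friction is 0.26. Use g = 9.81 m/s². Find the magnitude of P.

P ≈ 242 N

On the verge of sliding up the incline, friction equals μN and acts down the slope.
Perpendicular: N + P sin 20.7° = W cos 48.3° = 180.1 N.
Along incline: P cos 20.7° = W sin 48.3° + μN  with W sin 48.3° = 202.2 N.
Solving the pair for P and N: P = 242.4 N, N = 94.45 N (and f = μN = 24.56 N).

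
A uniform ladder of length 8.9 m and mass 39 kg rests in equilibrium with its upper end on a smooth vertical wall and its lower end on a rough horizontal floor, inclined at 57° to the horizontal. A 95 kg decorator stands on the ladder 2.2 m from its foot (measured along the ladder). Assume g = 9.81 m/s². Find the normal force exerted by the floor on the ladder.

N_floor ≈ 1310 N

ΣF_y = 0: N_floor = 39×9.81 + 95×9.81 = 1314.5 N.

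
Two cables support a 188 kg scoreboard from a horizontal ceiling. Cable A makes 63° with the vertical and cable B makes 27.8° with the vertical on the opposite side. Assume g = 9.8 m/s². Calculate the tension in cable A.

T_A ≈ 859 N

Angles from the horizontal: cable A is 90° − 63° = 27°, cable B is 90° − 27.8° = 62.2°.
Weight W = 188 × 9.8 = 1842 N acts straight down.
Horizontal: T_A cos 27° = T_B cos 62.2°  →  T_B = 1.91 T_A.
Vertical: T_A sin 27° + T_B sin 62.2° = 1842.
Substituting the horizontal relation into the vertical equation gives 2.144 T_A = 1842, so T_A = 859.4 N.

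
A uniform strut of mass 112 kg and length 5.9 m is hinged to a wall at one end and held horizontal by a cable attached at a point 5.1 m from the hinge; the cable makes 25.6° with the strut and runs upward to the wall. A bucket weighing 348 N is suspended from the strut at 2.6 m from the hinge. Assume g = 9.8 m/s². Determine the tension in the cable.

Take torques about the hinge: T sin 25.6° · 5.1 = 112×9.8×2.95 + 348×2.6 = 4142.7 N·m.
So T = 4142.7 / (0.4321 × 5.1) = 1879.9 N.

T ≈ 1880 N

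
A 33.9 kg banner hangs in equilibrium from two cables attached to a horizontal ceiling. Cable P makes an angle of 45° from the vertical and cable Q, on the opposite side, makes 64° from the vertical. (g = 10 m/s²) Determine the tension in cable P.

T_P ≈ 322 N

Angles from the horizontal: cable P is 90° − 45° = 45°, cable Q is 90° − 64° = 26°.
Weight W = 33.9 × 10 = 339 N acts straight down.
Horizontal: T_P cos 45° = T_Q cos 26°  →  T_Q = 0.7867 T_P.
Vertical: T_P sin 45° + T_Q sin 26° = 339.
Substituting the horizontal relation into the vertical equation gives 1.052 T_P = 339, so T_P = 322.2 N.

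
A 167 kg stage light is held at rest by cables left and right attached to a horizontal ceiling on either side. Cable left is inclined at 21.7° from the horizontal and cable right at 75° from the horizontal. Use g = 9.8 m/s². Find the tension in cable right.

Weight W = 167 × 9.8 = 1637 N acts straight down.
Horizontal: T_left cos 21.7° = T_right cos 75°  →  T_left = 0.2786 T_right.
Vertical: T_left sin 21.7° + T_right sin 75° = 1637.
Substituting the horizontal relation into the vertical equation gives 1.069 T_right = 1637, so T_right = 1531 N.

T_right ≈ 1530 N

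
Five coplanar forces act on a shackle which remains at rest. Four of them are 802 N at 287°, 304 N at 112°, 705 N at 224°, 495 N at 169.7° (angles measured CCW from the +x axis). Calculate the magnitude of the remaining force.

Sum the known components: ΣF_x = -873.6 N, ΣF_y = -886.3 N.
For equilibrium the remaining force must supply (−ΣF_x, −ΣF_y) = (873.6, 886.3) N.
Magnitude = √((873.6)² + (886.3)²) = 1244 N; direction = atan2(886.3, 873.6) = 45.4°.

F ≈ 1240 N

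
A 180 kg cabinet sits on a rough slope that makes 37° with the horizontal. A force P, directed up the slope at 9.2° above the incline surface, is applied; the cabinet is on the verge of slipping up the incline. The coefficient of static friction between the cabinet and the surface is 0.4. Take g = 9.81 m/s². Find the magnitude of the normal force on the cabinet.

On the verge of sliding up the incline, friction equals μN and acts down the slope.
Perpendicular: N + P sin 9.2° = W cos 37° = 1410 N.
Along incline: P cos 9.2° = W sin 37° + μN  with W sin 37° = 1063 N.
Solving the pair for P and N: P = 1548 N, N = 1163 N (and f = μN = 465.1 N).

N ≈ 1160 N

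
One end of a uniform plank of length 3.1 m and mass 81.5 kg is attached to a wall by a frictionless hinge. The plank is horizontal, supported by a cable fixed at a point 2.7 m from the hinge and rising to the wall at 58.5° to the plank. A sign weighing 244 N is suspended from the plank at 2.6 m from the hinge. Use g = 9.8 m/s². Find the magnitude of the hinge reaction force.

|H| ≈ 550 N

Take torques about the hinge: T sin 58.5° · 2.7 = 81.5×9.8×1.55 + 244×2.6 = 1872.4 N·m.
So T = 1872.4 / (0.8526 × 2.7) = 813.33 N.
ΣF_x = 0: H_x = T cos 58.5° = 424.96 N.
ΣF_y = 0: H_y = (81.5×9.8 + 244) − T sin 58.5° = 1042.7 − 693.48 = 349.22 N.
|H| = √(H_x² + H_y²) = √((424.96)² + (349.22)²) = 550.05 N.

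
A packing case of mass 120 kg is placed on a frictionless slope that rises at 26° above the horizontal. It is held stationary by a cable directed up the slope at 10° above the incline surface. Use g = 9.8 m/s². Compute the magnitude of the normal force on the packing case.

Take axes along and perpendicular to the incline. Weight components: W sin 26° = 515.5 N down-slope, W cos 26° = 1057 N into the surface.
Along incline: T cos 10° = W sin 26° → T = 523.5 N.
Perpendicular: N = W cos 26° − T sin 10° = 966.1 N.

N ≈ 966 N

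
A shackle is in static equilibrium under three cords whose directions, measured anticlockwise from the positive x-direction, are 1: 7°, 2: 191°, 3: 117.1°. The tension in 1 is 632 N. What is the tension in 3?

T_3 ≈ 45.9 N

Resolve: ΣF_x = 632 cos 7° + T_2 cos 191° + T_3 cos 117.1° = 0.
        ΣF_y = 632 sin 7° + T_2 sin 191° + T_3 sin 117.1° = 0.
The known terms sum to (627.3, 77.02) N, so -0.9816 T_2 − 0.4555 T_3 = -627.3 and -0.1908 T_2 + 0.8902 T_3 = -77.02.
Solving simultaneously: T_2 = 617.7 N, T_3 = 45.89 N.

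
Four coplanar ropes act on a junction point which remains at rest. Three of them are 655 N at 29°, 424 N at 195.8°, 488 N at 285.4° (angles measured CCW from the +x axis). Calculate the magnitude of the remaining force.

F ≈ 398 N

Sum the known components: ΣF_x = 294.5 N, ΣF_y = -268.4 N.
For equilibrium the remaining force must supply (−ΣF_x, −ΣF_y) = (-294.5, 268.4) N.
Magnitude = √((-294.5)² + (268.4)²) = 398.4 N; direction = atan2(268.4, -294.5) = 137.7°.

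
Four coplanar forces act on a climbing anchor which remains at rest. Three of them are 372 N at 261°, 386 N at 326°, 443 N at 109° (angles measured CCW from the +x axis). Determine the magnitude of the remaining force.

F ≈ 202 N

Sum the known components: ΣF_x = 117.6 N, ΣF_y = -164.4 N.
For equilibrium the remaining force must supply (−ΣF_x, −ΣF_y) = (-117.6, 164.4) N.
Magnitude = √((-117.6)² + (164.4)²) = 202.1 N; direction = atan2(164.4, -117.6) = 125.6°.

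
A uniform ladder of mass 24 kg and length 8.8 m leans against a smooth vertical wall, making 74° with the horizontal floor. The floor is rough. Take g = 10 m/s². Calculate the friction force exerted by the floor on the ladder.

f ≈ 34.4 N

Torques about the foot: N_wall · 8.8 sin 74° = 24×10×4.4 cos 74° → N_wall = 34.409 N.
ΣF_x = 0: f_floor = N_wall = 34.409 N.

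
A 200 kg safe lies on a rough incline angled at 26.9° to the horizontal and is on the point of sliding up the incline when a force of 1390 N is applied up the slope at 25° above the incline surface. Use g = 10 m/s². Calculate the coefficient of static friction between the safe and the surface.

μ ≈ 0.297

On the verge of sliding up the incline, friction is at its maximum μN and acts down the slope.
Perpendicular to incline: N = W cos 26.9° − P sin 25° = 1784 − 587.4 = 1196 N.
Along incline: P cos 25° − μN = W sin 26.9° → μ = −(W sin 26.9° − P cos 25°) / N = 0.2967.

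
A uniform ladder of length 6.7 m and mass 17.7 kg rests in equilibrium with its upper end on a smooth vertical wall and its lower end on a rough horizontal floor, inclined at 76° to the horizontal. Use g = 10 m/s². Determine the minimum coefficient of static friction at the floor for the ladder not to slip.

ΣF_y = 0: N_floor = 17.7×10 = 177 N.
Torques about the foot: N_wall · 6.7 sin 76° = 17.7×10×3.35 cos 76° → N_wall = 22.066 N.
ΣF_x = 0: f_floor = N_wall = 22.066 N.
μ_min = f_floor / N_floor = 22.066 / 177 = 0.1247.

μ_min ≈ 0.125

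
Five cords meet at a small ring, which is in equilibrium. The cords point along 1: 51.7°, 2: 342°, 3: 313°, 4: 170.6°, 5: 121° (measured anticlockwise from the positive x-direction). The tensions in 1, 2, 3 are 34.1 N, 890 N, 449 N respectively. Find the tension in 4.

T_4 ≈ 931 N

Resolve: ΣF_x = 34.1 cos 51.7° + 890 cos 342° + 449 cos 313° + T_4 cos 170.6° + T_5 cos 121° = 0.
        ΣF_y = 34.1 sin 51.7° + 890 sin 342° + 449 sin 313° + T_4 sin 170.6° + T_5 sin 121° = 0.
The known terms sum to (1174, -576.6) N, so -0.9866 T_4 − 0.5150 T_5 = -1174 and 0.1633 T_4 + 0.8572 T_5 = 576.6.
Solving simultaneously: T_4 = 931.2 N, T_5 = 495.3 N.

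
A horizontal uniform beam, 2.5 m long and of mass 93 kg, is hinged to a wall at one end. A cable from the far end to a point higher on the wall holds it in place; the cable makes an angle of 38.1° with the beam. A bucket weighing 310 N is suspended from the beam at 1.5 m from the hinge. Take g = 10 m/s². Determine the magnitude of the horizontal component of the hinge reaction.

Take torques about the hinge: T sin 38.1° · 2.5 = 93×10×1.25 + 310×1.5 = 1627.5 N·m.
So T = 1627.5 / (0.6170 × 2.5) = 1055 N.
ΣF_x = 0: H_x = T cos 38.1° = 830.25 N.

H_x ≈ 830 N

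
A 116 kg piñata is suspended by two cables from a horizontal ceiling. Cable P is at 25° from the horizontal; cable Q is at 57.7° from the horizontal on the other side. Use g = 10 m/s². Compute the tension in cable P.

Weight W = 116 × 10 = 1160 N acts straight down.
Horizontal: T_P cos 25° = T_Q cos 57.7°  →  T_Q = 1.696 T_P.
Vertical: T_P sin 25° + T_Q sin 57.7° = 1160.
Substituting the horizontal relation into the vertical equation gives 1.856 T_P = 1160, so T_P = 624.9 N.

T_P ≈ 625 N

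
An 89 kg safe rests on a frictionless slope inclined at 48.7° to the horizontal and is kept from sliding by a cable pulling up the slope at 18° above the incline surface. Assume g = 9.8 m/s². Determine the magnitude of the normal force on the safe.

Take axes along and perpendicular to the incline. Weight components: W sin 48.7° = 655.3 N down-slope, W cos 48.7° = 575.7 N into the surface.
Along incline: T cos 18° = W sin 48.7° → T = 689 N.
Perpendicular: N = W cos 48.7° − T sin 18° = 362.7 N.

N ≈ 363 N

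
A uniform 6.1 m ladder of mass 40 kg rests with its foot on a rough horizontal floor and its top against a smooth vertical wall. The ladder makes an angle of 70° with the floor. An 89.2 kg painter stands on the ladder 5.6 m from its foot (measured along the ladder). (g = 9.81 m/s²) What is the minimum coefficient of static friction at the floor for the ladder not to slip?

ΣF_y = 0: N_floor = 40×9.81 + 89.2×9.81 = 1267.5 N.
Torques about the foot: N_wall · 6.1 sin 70° = 40×9.81×3.05 cos 70° + 89.2×9.81×5.6 cos 70° → N_wall = 363.8 N.
ΣF_x = 0: f_floor = N_wall = 363.8 N.
μ_min = f_floor / N_floor = 363.8 / 1267.5 = 0.287.

μ_min ≈ 0.287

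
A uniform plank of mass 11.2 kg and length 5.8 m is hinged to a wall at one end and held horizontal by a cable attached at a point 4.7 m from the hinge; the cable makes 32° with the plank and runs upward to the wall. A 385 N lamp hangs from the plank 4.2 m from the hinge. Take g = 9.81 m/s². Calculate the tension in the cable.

Take torques about the hinge: T sin 32° · 4.7 = 11.2×9.81×2.9 + 385×4.2 = 1935.6 N·m.
So T = 1935.6 / (0.5299 × 4.7) = 777.17 N.

T ≈ 777 N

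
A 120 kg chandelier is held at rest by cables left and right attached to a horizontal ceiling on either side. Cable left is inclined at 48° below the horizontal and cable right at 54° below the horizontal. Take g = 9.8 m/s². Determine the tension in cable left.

T_left ≈ 707 N

Weight W = 120 × 9.8 = 1176 N acts straight down.
Horizontal: T_left cos 48° = T_right cos 54°  →  T_right = 1.138 T_left.
Vertical: T_left sin 48° + T_right sin 54° = 1176.
Substituting the horizontal relation into the vertical equation gives 1.664 T_left = 1176, so T_left = 706.7 N.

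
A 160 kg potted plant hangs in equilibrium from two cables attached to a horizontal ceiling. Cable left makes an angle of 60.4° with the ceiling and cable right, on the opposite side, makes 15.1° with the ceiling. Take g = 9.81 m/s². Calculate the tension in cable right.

T_right ≈ 801 N

Weight W = 160 × 9.81 = 1570 N acts straight down.
Horizontal: T_left cos 60.4° = T_right cos 15.1°  →  T_left = 1.955 T_right.
Vertical: T_left sin 60.4° + T_right sin 15.1° = 1570.
Substituting the horizontal relation into the vertical equation gives 1.96 T_right = 1570, so T_right = 800.8 N.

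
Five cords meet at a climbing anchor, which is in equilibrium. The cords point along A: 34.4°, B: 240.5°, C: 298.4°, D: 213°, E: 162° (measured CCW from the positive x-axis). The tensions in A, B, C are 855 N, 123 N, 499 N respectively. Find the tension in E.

Resolve: ΣF_x = 855 cos 34.4° + 123 cos 240.5° + 499 cos 298.4° + T_D cos 213° + T_E cos 162° = 0.
        ΣF_y = 855 sin 34.4° + 123 sin 240.5° + 499 sin 298.4° + T_D sin 213° + T_E sin 162° = 0.
The known terms sum to (882.2, -62.95) N, so -0.8387 T_D − 0.9511 T_E = -882.2 and -0.5446 T_D + 0.3090 T_E = 62.95.
Solving simultaneously: T_D = 273.8 N, T_E = 686.2 N.

T_E ≈ 686 N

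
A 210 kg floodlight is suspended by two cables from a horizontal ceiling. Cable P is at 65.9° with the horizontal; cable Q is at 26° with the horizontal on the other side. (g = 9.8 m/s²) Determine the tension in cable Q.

Weight W = 210 × 9.8 = 2058 N acts straight down.
Horizontal: T_P cos 65.9° = T_Q cos 26°  →  T_P = 2.201 T_Q.
Vertical: T_P sin 65.9° + T_Q sin 26° = 2058.
Substituting the horizontal relation into the vertical equation gives 2.448 T_Q = 2058, so T_Q = 840.8 N.

T_Q ≈ 841 N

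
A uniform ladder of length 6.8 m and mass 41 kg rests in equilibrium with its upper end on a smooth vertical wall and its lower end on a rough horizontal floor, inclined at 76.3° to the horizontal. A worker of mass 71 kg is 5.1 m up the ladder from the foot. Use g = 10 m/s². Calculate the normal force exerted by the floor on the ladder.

ΣF_y = 0: N_floor = 41×10 + 71×10 = 1120 N.

N_floor ≈ 1120 N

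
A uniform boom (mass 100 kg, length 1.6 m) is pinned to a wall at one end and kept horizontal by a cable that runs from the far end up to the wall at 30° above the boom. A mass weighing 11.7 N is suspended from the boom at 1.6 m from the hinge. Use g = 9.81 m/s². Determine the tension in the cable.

Take torques about the hinge: T sin 30° · 1.6 = 100×9.81×0.8 + 11.7×1.6 = 803.52 N·m.
So T = 803.52 / (0.5000 × 1.6) = 1004.4 N.

T ≈ 1000 N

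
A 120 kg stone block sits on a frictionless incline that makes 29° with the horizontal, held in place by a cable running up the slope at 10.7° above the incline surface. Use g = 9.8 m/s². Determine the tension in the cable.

T ≈ 580 N

Take axes along and perpendicular to the incline. Weight components: W sin 29° = 570.1 N down-slope, W cos 29° = 1029 N into the surface.
Along incline: T cos 10.7° = W sin 29° → T = 580.2 N.
Perpendicular: N = W cos 29° − T sin 10.7° = 920.8 N.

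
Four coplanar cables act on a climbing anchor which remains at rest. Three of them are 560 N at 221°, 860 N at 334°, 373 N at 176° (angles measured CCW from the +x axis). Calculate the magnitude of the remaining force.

Sum the known components: ΣF_x = -21.77 N, ΣF_y = -718.4 N.
For equilibrium the remaining force must supply (−ΣF_x, −ΣF_y) = (21.77, 718.4) N.
Magnitude = √((21.77)² + (718.4)²) = 718.7 N; direction = atan2(718.4, 21.77) = 88.3°.

F ≈ 719 N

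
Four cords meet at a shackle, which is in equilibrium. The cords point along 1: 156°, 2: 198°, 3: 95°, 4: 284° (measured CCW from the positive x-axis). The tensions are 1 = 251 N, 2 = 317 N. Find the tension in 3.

T_3 ≈ 3290 N

Resolve: ΣF_x = 251 cos 156° + 317 cos 198° + T_3 cos 95° + T_4 cos 284° = 0.
        ΣF_y = 251 sin 156° + 317 sin 198° + T_3 sin 95° + T_4 sin 284° = 0.
The known terms sum to (-530.8, 4.133) N, so -0.0872 T_3 + 0.2419 T_4 = 530.8 and 0.9962 T_3 − 0.9703 T_4 = -4.133.
Solving simultaneously: T_3 = 3286 N, T_4 = 3378 N.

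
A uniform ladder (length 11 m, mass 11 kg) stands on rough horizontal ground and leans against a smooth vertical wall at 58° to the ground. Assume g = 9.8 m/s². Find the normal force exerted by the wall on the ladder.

Torques about the foot: N_wall · 11 sin 58° = 11×9.8×5.5 cos 58° → N_wall = 33.68 N.

N_wall ≈ 33.7 N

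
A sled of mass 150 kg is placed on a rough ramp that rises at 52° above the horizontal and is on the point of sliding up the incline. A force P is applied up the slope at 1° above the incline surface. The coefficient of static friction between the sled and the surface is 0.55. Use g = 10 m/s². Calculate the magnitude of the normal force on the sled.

On the verge of sliding up the incline, friction equals μN and acts down the slope.
Perpendicular: N + P sin 1° = W cos 52° = 923.5 N.
Along incline: P cos 1° = W sin 52° + μN  with W sin 52° = 1182 N.
Solving the pair for P and N: P = 1674 N, N = 894.3 N (and f = μN = 491.9 N).

N ≈ 894 N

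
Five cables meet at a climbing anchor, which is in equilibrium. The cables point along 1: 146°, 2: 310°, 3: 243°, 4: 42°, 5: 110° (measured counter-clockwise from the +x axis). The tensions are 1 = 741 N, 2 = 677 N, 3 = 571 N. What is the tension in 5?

T_5 ≈ 175 N

Resolve: ΣF_x = 741 cos 146° + 677 cos 310° + 571 cos 243° + T_4 cos 42° + T_5 cos 110° = 0.
        ΣF_y = 741 sin 146° + 677 sin 310° + 571 sin 243° + T_4 sin 42° + T_5 sin 110° = 0.
The known terms sum to (-438.4, -613) N, so 0.7431 T_4 − 0.3420 T_5 = 438.4 and 0.6691 T_4 + 0.9397 T_5 = 613.
Solving simultaneously: T_4 = 670.4 N, T_5 = 175 N.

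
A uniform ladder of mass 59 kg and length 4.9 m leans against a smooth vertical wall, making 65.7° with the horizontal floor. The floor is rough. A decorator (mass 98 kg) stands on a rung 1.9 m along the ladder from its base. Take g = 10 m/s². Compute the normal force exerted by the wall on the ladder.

N_wall ≈ 305 N

Torques about the foot: N_wall · 4.9 sin 65.7° = 59×10×2.45 cos 65.7° + 98×10×1.9 cos 65.7° → N_wall = 304.77 N.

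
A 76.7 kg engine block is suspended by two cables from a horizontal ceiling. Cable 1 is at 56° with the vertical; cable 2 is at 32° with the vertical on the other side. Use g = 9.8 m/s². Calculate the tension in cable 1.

T_1 ≈ 399 N

Angles from the horizontal: cable 1 is 90° − 56° = 34°, cable 2 is 90° − 32° = 58°.
Weight W = 76.7 × 9.8 = 751.7 N acts straight down.
Horizontal: T_1 cos 34° = T_2 cos 58°  →  T_2 = 1.564 T_1.
Vertical: T_1 sin 34° + T_2 sin 58° = 751.7.
Substituting the horizontal relation into the vertical equation gives 1.886 T_1 = 751.7, so T_1 = 398.6 N.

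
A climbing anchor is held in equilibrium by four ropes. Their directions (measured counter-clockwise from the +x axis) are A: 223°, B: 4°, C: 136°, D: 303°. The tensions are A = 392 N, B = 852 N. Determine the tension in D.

Resolve: ΣF_x = 392 cos 223° + 852 cos 4° + T_C cos 136° + T_D cos 303° = 0.
        ΣF_y = 392 sin 223° + 852 sin 4° + T_C sin 136° + T_D sin 303° = 0.
The known terms sum to (563.2, -207.9) N, so -0.7193 T_C + 0.5446 T_D = -563.2 and 0.6947 T_C − 0.8387 T_D = 207.9.
Solving simultaneously: T_C = 1596 N, T_D = 1074 N.

T_D ≈ 1070 N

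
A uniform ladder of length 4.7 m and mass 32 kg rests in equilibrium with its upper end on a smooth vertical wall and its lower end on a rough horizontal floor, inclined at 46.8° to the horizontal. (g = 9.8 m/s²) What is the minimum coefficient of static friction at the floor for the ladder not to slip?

μ_min ≈ 0.470

ΣF_y = 0: N_floor = 32×9.8 = 313.6 N.
Torques about the foot: N_wall · 4.7 sin 46.8° = 32×9.8×2.35 cos 46.8° → N_wall = 147.25 N.
ΣF_x = 0: f_floor = N_wall = 147.25 N.
μ_min = f_floor / N_floor = 147.25 / 313.6 = 0.4695.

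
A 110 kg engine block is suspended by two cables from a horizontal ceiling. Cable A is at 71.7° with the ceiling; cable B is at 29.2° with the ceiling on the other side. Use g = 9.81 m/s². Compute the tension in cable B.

T_B ≈ 345 N

Weight W = 110 × 9.81 = 1079 N acts straight down.
Horizontal: T_A cos 71.7° = T_B cos 29.2°  →  T_A = 2.78 T_B.
Vertical: T_A sin 71.7° + T_B sin 29.2° = 1079.
Substituting the horizontal relation into the vertical equation gives 3.127 T_B = 1079, so T_B = 345.1 N.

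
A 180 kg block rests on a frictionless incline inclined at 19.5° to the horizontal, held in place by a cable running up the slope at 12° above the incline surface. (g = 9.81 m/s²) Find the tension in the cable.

Take axes along and perpendicular to the incline. Weight components: W sin 19.5° = 589.4 N down-slope, W cos 19.5° = 1665 N into the surface.
Along incline: T cos 12° = W sin 19.5° → T = 602.6 N.
Perpendicular: N = W cos 19.5° − T sin 12° = 1539 N.

T ≈ 603 N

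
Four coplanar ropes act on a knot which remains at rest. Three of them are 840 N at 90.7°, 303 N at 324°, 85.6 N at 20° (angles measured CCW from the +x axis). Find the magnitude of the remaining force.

F ≈ 760 N

Sum the known components: ΣF_x = 315.3 N, ΣF_y = 691.1 N.
For equilibrium the remaining force must supply (−ΣF_x, −ΣF_y) = (-315.3, -691.1) N.
Magnitude = √((-315.3)² + (-691.1)²) = 759.6 N; direction = atan2(-691.1, -315.3) = 245.5°.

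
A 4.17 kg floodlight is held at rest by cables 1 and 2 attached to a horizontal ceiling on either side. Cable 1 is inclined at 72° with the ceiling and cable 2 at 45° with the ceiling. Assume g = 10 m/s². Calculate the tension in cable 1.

T_1 ≈ 33.1 N

Weight W = 4.17 × 10 = 41.7 N acts straight down.
Horizontal: T_1 cos 72° = T_2 cos 45°  →  T_2 = 0.437 T_1.
Vertical: T_1 sin 72° + T_2 sin 45° = 41.7.
Substituting the horizontal relation into the vertical equation gives 1.26 T_1 = 41.7, so T_1 = 33.09 N.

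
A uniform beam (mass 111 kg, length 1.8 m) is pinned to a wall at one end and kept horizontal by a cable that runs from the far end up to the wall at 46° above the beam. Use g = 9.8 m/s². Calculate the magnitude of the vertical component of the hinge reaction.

Take torques about the hinge: T sin 46° · 1.8 = 111×9.8×0.9 = 979.02 N·m.
So T = 979.02 / (0.7193 × 1.8) = 756.11 N.
ΣF_y = 0: H_y = (111×9.8) − T sin 46° = 1087.8 − 543.9 = 543.9 N.

|H_y| ≈ 544 N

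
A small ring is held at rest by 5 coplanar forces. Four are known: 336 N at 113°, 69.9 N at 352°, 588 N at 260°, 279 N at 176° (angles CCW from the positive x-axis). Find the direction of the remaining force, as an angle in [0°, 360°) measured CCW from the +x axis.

Sum the known components: ΣF_x = -442.5 N, ΣF_y = -260 N.
For equilibrium the remaining force must supply (−ΣF_x, −ΣF_y) = (442.5, 260) N.
Magnitude = √((442.5)² + (260)²) = 513.2 N; direction = atan2(260, 442.5) = 30.4°.

θ ≈ 30.4°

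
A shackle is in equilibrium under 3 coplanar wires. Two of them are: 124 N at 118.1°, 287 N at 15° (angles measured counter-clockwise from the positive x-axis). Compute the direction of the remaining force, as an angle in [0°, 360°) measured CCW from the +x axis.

Sum the known components: ΣF_x = 218.8 N, ΣF_y = 183.7 N.
For equilibrium the remaining force must supply (−ΣF_x, −ΣF_y) = (-218.8, -183.7) N.
Magnitude = √((-218.8)² + (-183.7)²) = 285.7 N; direction = atan2(-183.7, -218.8) = 220.0°.

θ ≈ 220°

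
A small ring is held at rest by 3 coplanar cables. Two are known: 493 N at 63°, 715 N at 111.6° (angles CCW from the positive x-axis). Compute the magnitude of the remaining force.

Sum the known components: ΣF_x = -39.39 N, ΣF_y = 1104 N.
For equilibrium the remaining force must supply (−ΣF_x, −ΣF_y) = (39.39, -1104) N.
Magnitude = √((39.39)² + (-1104)²) = 1105 N; direction = atan2(-1104, 39.39) = 272.0°.

F ≈ 1100 N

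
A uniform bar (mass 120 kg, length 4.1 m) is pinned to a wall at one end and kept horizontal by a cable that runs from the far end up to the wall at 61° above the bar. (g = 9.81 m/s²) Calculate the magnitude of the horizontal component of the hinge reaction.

H_x ≈ 326 N

Take torques about the hinge: T sin 61° · 4.1 = 120×9.81×2.05 = 2413.3 N·m.
So T = 2413.3 / (0.8746 × 4.1) = 672.98 N.
ΣF_x = 0: H_x = T cos 61° = 326.27 N.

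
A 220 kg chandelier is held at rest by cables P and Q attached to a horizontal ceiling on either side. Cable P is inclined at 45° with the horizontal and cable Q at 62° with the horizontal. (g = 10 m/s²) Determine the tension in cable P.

Weight W = 220 × 10 = 2200 N acts straight down.
Horizontal: T_P cos 45° = T_Q cos 62°  →  T_Q = 1.506 T_P.
Vertical: T_P sin 45° + T_Q sin 62° = 2200.
Substituting the horizontal relation into the vertical equation gives 2.037 T_P = 2200, so T_P = 1080 N.

T_P ≈ 1080 N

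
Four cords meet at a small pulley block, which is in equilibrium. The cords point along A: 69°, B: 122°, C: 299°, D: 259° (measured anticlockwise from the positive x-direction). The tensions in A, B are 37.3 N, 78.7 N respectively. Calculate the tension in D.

Resolve: ΣF_x = 37.3 cos 69° + 78.7 cos 122° + T_C cos 299° + T_D cos 259° = 0.
        ΣF_y = 37.3 sin 69° + 78.7 sin 122° + T_C sin 299° + T_D sin 259° = 0.
The known terms sum to (-28.34, 101.6) N, so 0.4848 T_C − 0.1908 T_D = 28.34 and -0.8746 T_C − 0.9816 T_D = -101.6.
Solving simultaneously: T_C = 73.42 N, T_D = 38.04 N.

T_D ≈ 38 N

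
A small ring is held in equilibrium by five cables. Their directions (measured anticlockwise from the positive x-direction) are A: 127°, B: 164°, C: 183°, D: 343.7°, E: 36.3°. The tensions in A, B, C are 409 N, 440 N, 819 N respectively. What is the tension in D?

Resolve: ΣF_x = 409 cos 127° + 440 cos 164° + 819 cos 183° + T_D cos 343.7° + T_E cos 36.3° = 0.
        ΣF_y = 409 sin 127° + 440 sin 164° + 819 sin 183° + T_D sin 343.7° + T_E sin 36.3° = 0.
The known terms sum to (-1487, 405.1) N, so 0.9598 T_D + 0.8059 T_E = 1487 and -0.2807 T_D + 0.5920 T_E = -405.1.
Solving simultaneously: T_D = 1519 N, T_E = 35.96 N.

T_D ≈ 1520 N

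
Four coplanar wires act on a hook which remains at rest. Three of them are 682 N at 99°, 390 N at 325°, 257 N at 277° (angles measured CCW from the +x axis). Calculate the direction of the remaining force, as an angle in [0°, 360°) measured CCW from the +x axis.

θ ≈ 219°

Sum the known components: ΣF_x = 244.1 N, ΣF_y = 194.8 N.
For equilibrium the remaining force must supply (−ΣF_x, −ΣF_y) = (-244.1, -194.8) N.
Magnitude = √((-244.1)² + (-194.8)²) = 312.3 N; direction = atan2(-194.8, -244.1) = 218.6°.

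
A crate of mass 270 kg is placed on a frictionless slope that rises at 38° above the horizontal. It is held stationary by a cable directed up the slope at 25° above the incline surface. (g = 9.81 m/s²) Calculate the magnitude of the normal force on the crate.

N ≈ 1330 N

Take axes along and perpendicular to the incline. Weight components: W sin 38° = 1631 N down-slope, W cos 38° = 2087 N into the surface.
Along incline: T cos 25° = W sin 38° → T = 1799 N.
Perpendicular: N = W cos 38° − T sin 25° = 1327 N.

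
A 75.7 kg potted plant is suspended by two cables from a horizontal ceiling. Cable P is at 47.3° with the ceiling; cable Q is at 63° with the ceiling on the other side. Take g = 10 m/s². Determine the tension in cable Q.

Weight W = 75.7 × 10 = 757 N acts straight down.
Horizontal: T_P cos 47.3° = T_Q cos 63°  →  T_P = 0.6694 T_Q.
Vertical: T_P sin 47.3° + T_Q sin 63° = 757.
Substituting the horizontal relation into the vertical equation gives 1.383 T_Q = 757, so T_Q = 547.4 N.

T_Q ≈ 547 N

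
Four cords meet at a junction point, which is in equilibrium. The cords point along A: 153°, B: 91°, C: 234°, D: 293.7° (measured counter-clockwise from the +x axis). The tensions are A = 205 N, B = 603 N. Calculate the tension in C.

Resolve: ΣF_x = 205 cos 153° + 603 cos 91° + T_C cos 234° + T_D cos 293.7° = 0.
        ΣF_y = 205 sin 153° + 603 sin 91° + T_C sin 234° + T_D sin 293.7° = 0.
The known terms sum to (-193.2, 696) N, so -0.5878 T_C + 0.4019 T_D = 193.2 and -0.8090 T_C − 0.9157 T_D = -696.
Solving simultaneously: T_C = 119.1 N, T_D = 654.8 N.

T_C ≈ 119 N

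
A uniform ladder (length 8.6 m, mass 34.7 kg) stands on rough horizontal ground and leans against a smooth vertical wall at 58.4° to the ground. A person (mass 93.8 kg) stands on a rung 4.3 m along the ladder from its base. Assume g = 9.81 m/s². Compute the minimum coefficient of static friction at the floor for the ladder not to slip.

ΣF_y = 0: N_floor = 34.7×9.81 + 93.8×9.81 = 1260.6 N.
Torques about the foot: N_wall · 8.6 sin 58.4° = 34.7×9.81×4.3 cos 58.4° + 93.8×9.81×4.3 cos 58.4° → N_wall = 387.76 N.
ΣF_x = 0: f_floor = N_wall = 387.76 N.
μ_min = f_floor / N_floor = 387.76 / 1260.6 = 0.3076.

μ_min ≈ 0.308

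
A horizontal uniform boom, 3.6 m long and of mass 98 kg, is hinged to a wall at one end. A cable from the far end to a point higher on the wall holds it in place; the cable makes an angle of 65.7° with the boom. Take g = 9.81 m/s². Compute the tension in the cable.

T ≈ 527 N

Take torques about the hinge: T sin 65.7° · 3.6 = 98×9.81×1.8 = 1730.5 N·m.
So T = 1730.5 / (0.9114 × 3.6) = 527.42 N.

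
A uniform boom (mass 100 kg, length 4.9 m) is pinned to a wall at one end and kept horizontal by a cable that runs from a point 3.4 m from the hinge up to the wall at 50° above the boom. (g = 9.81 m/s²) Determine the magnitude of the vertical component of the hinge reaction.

Take torques about the hinge: T sin 50° · 3.4 = 100×9.81×2.45 = 2403.5 N·m.
So T = 2403.5 / (0.7660 × 3.4) = 922.79 N.
ΣF_y = 0: H_y = (100×9.81) − T sin 50° = 981 − 706.9 = 274.1 N.

|H_y| ≈ 274 N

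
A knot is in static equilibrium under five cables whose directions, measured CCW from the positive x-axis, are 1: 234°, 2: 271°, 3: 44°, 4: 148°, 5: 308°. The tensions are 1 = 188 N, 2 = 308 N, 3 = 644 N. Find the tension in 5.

T_5 ≈ 523 N

Resolve: ΣF_x = 188 cos 234° + 308 cos 271° + 644 cos 44° + T_4 cos 148° + T_5 cos 308° = 0.
        ΣF_y = 188 sin 234° + 308 sin 271° + 644 sin 44° + T_4 sin 148° + T_5 sin 308° = 0.
The known terms sum to (358.1, -12.69) N, so -0.8480 T_4 + 0.6157 T_5 = -358.1 and 0.5299 T_4 − 0.7880 T_5 = 12.69.
Solving simultaneously: T_4 = 802.3 N, T_5 = 523.4 N.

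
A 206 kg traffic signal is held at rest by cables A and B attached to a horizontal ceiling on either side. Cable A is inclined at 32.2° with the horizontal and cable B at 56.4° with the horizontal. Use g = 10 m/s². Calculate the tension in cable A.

T_A ≈ 1140 N

Weight W = 206 × 10 = 2060 N acts straight down.
Horizontal: T_A cos 32.2° = T_B cos 56.4°  →  T_B = 1.529 T_A.
Vertical: T_A sin 32.2° + T_B sin 56.4° = 2060.
Substituting the horizontal relation into the vertical equation gives 1.806 T_A = 2060, so T_A = 1140 N.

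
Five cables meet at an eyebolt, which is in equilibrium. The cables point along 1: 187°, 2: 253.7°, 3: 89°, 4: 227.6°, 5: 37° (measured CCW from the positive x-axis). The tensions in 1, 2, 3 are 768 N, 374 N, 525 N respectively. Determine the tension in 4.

T_4 ≈ 3120 N

Resolve: ΣF_x = 768 cos 187° + 374 cos 253.7° + 525 cos 89° + T_4 cos 227.6° + T_5 cos 37° = 0.
        ΣF_y = 768 sin 187° + 374 sin 253.7° + 525 sin 89° + T_4 sin 227.6° + T_5 sin 37° = 0.
The known terms sum to (-858.1, 72.36) N, so -0.6743 T_4 + 0.7986 T_5 = 858.1 and -0.7385 T_4 + 0.6018 T_5 = -72.36.
Solving simultaneously: T_4 = 3121 N, T_5 = 3710 N.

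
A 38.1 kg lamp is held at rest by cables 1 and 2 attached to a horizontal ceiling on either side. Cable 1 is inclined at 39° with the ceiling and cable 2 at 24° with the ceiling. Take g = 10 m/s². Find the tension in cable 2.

Weight W = 38.1 × 10 = 381 N acts straight down.
Horizontal: T_1 cos 39° = T_2 cos 24°  →  T_1 = 1.176 T_2.
Vertical: T_1 sin 39° + T_2 sin 24° = 381.
Substituting the horizontal relation into the vertical equation gives 1.147 T_2 = 381, so T_2 = 332.3 N.

T_2 ≈ 332 N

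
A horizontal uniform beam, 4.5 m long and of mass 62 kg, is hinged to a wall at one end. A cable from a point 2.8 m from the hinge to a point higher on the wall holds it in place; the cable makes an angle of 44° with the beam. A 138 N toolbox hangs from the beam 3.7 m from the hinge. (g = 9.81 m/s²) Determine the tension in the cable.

T ≈ 966 N

Take torques about the hinge: T sin 44° · 2.8 = 62×9.81×2.25 + 138×3.7 = 1879.1 N·m.
So T = 1879.1 / (0.6947 × 2.8) = 966.09 N.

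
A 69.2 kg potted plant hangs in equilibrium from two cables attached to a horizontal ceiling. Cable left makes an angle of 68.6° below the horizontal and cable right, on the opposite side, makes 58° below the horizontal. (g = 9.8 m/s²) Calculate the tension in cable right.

T_right ≈ 308 N

Weight W = 69.2 × 9.8 = 678.2 N acts straight down.
Horizontal: T_left cos 68.6° = T_right cos 58°  →  T_left = 1.452 T_right.
Vertical: T_left sin 68.6° + T_right sin 58° = 678.2.
Substituting the horizontal relation into the vertical equation gives 2.2 T_right = 678.2, so T_right = 308.2 N.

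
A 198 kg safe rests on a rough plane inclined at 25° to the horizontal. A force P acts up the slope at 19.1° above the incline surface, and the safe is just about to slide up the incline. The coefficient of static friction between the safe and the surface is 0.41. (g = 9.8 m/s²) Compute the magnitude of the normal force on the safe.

On the verge of sliding up the incline, friction equals μN and acts down the slope.
Perpendicular: N + P sin 19.1° = W cos 25° = 1759 N.
Along incline: P cos 19.1° = W sin 25° + μN  with W sin 25° = 820 N.
Solving the pair for P and N: P = 1428 N, N = 1291 N (and f = μN = 529.4 N).

N ≈ 1290 N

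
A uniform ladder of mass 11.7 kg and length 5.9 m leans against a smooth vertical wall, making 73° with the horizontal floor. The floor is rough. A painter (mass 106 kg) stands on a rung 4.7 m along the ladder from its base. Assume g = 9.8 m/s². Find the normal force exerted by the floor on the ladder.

ΣF_y = 0: N_floor = 11.7×9.8 + 106×9.8 = 1153.5 N.

N_floor ≈ 1150 N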